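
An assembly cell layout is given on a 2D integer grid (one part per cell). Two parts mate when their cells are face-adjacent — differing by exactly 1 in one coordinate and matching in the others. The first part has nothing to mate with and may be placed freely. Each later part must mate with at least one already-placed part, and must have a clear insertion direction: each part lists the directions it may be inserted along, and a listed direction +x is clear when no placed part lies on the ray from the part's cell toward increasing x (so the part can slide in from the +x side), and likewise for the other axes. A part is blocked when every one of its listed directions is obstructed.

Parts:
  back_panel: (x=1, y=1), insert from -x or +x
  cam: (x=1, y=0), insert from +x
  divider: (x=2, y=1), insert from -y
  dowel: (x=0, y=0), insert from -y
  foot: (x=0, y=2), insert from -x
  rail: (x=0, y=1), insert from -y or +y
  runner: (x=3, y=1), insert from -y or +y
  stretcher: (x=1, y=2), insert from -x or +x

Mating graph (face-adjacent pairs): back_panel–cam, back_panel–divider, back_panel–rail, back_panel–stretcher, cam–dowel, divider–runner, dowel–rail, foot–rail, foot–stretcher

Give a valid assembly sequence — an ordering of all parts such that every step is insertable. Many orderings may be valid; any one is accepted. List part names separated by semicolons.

rail; dowel; foot; cam; back_panel; stretcher; divider; runner

1. rail@(0, 1) [-y clear] — {rail}
2. dowel@(0, 0) [-y clear] — {dowel, rail}
3. foot@(0, 2) [-x clear] — {dowel, foot, rail}
4. cam@(1, 0) [+x clear] — {cam, dowel, foot, rail}
5. back_panel@(1, 1) [+x clear] — {back_panel, cam, dowel, foot, rail}
6. stretcher@(1, 2) [+x clear] — {back_panel, cam, dowel, foot, rail, stretcher}
7. divider@(2, 1) [-y clear] — {back_panel, cam, divider, dowel, foot, rail, stretcher}
8. runner@(3, 1) [-y clear] — {back_panel, cam, divider, dowel, foot, rail, runner, stretcher}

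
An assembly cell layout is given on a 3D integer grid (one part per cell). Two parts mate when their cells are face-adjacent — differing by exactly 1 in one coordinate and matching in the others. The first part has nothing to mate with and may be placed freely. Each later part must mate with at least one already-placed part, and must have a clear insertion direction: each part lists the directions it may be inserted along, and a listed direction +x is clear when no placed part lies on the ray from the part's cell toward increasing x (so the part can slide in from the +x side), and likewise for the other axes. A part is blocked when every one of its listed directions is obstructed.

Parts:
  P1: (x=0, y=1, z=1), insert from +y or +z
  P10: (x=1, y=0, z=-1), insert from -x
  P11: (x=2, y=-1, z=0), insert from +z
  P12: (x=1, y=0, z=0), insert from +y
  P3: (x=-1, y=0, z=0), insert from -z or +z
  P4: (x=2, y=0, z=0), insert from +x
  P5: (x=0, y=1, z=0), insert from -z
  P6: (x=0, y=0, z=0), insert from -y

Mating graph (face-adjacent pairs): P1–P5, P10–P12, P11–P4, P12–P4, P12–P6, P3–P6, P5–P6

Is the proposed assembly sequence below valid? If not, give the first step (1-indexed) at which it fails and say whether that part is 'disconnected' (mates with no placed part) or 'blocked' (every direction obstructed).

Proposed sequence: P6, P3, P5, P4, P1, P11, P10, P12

Invalid at step 4 (disconnected)

1. P6@(0, 0, 0) [-y clear] — {P6}
2. P3@(-1, 0, 0) [-z clear] — {P3, P6}
3. P5@(0, 1, 0) [-z clear] — {P3, P5, P6}
4. P4@(2, 0, 0) — no placed neighbour ⇒ disconnected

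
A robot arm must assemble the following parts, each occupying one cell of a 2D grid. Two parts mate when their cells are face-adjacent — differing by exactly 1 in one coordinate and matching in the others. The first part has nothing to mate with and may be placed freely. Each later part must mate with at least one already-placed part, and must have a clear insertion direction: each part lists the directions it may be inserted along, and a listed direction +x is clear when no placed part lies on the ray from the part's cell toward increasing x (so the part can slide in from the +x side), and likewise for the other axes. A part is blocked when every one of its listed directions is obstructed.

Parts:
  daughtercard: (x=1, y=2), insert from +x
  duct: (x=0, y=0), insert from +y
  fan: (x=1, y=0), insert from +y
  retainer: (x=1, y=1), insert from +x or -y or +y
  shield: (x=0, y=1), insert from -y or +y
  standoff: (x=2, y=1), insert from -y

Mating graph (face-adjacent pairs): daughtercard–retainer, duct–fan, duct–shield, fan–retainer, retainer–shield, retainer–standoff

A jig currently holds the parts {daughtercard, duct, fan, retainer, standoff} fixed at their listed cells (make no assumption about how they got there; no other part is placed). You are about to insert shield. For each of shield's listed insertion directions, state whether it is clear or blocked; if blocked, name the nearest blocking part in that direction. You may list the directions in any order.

+y: clear; -y: blocked by duct

-y: nearest on ray is duct@(0, 0) ⇒ blocked
+y: ray from shield(0, 1) has no placed part ⇒ clear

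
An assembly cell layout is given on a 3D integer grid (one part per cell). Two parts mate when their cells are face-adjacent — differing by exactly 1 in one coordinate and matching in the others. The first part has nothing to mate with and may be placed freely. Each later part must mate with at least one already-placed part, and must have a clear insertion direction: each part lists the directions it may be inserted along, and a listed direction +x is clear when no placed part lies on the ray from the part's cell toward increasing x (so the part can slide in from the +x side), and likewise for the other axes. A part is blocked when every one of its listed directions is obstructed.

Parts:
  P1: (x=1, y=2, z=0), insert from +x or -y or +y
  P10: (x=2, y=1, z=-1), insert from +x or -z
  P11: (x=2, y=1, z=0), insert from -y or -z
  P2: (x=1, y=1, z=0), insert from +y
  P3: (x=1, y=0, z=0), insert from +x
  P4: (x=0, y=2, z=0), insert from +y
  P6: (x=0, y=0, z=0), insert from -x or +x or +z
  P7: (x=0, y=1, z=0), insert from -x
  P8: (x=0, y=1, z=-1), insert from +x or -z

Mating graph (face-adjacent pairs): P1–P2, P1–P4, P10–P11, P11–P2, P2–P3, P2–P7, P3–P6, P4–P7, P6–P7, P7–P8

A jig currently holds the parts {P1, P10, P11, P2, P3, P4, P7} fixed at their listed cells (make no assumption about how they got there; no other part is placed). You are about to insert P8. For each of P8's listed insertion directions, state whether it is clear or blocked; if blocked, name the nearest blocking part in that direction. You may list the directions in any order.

+x: blocked by P10; -z: clear

+x: nearest on ray is P10@(2, 1, -1) ⇒ blocked
-z: ray from P8(0, 1, -1) has no placed part ⇒ clear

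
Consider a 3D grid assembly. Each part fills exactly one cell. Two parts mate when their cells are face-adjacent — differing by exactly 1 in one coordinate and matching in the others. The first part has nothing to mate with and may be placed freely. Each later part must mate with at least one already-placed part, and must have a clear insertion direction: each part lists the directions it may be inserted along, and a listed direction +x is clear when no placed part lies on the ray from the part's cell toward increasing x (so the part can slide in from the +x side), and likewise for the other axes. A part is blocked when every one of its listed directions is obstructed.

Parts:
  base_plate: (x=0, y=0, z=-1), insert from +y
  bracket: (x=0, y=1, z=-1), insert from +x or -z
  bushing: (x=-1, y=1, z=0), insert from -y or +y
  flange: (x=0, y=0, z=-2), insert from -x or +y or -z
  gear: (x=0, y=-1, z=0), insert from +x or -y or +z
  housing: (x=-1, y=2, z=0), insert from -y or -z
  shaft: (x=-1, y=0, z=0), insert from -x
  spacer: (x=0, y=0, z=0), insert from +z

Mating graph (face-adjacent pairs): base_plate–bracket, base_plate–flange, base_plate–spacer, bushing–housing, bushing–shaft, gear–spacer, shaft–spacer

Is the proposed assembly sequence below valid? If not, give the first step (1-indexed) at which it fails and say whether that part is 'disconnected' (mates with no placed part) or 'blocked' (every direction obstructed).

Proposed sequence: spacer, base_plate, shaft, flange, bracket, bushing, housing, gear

1. spacer@(0, 0, 0) [+z clear] — {spacer}
2. base_plate@(0, 0, -1) [+y clear] — {base_plate, spacer}
3. shaft@(-1, 0, 0) [-x clear] — {base_plate, shaft, spacer}
4. flange@(0, 0, -2) [-x clear] — {base_plate, flange, shaft, spacer}
5. bracket@(0, 1, -1) [+x clear] — {base_plate, bracket, flange, shaft, spacer}
6. bushing@(-1, 1, 0) [+y clear] — {base_plate, bracket, bushing, flange, shaft, spacer}
7. housing@(-1, 2, 0) [-z clear] — {base_plate, bracket, bushing, flange, housing, shaft, spacer}
8. gear@(0, -1, 0) [+x clear] — {base_plate, bracket, bushing, flange, gear, housing, shaft, spacer}

Valid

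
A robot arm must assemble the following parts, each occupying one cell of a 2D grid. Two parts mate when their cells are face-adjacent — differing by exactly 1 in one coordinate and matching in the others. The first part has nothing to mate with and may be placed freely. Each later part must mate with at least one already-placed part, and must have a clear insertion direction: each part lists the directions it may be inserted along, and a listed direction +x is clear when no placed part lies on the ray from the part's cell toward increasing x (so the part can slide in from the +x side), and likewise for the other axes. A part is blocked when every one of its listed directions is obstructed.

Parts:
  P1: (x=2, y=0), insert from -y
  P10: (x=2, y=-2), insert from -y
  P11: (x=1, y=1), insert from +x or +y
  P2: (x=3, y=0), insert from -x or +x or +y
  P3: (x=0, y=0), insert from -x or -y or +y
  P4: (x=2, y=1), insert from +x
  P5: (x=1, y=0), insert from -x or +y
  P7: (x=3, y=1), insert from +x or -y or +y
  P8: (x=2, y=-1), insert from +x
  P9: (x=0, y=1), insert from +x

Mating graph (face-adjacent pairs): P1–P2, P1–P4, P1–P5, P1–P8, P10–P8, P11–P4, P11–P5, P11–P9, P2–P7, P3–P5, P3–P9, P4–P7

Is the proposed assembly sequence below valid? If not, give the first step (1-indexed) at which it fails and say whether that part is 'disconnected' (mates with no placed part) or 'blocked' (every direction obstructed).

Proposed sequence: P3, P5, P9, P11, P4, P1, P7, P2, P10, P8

Invalid at step 9 (disconnected)

1. P3@(0, 0) [-x clear] — {P3}
2. P5@(1, 0) [+y clear] — {P3, P5}
3. P9@(0, 1) [+x clear] — {P3, P5, P9}
4. P11@(1, 1) [+x clear] — {P11, P3, P5, P9}
5. P4@(2, 1) [+x clear] — {P11, P3, P4, P5, P9}
6. P1@(2, 0) [-y clear] — {P1, P11, P3, P4, P5, P9}
7. P7@(3, 1) [+x clear] — {P1, P11, P3, P4, P5, P7, P9}
8. P2@(3, 0) [+x clear] — {P1, P11, P2, P3, P4, P5, P7, P9}
9. P10@(2, -2) — no placed neighbour ⇒ disconnected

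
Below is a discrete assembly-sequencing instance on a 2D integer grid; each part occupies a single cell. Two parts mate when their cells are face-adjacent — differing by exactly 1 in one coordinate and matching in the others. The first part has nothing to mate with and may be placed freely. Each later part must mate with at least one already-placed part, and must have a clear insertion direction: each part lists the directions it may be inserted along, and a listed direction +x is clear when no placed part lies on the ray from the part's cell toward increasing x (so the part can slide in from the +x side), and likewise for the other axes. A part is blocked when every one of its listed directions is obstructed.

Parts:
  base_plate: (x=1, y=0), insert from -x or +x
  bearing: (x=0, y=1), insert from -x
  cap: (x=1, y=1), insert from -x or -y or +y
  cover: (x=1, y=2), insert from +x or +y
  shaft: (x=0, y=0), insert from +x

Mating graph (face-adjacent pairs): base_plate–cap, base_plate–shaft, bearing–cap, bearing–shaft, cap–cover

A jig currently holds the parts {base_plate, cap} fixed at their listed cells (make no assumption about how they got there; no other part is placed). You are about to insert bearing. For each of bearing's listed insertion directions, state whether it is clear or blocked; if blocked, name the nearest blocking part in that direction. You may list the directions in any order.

-x: clear

-x: ray from bearing(0, 1) has no placed part ⇒ clear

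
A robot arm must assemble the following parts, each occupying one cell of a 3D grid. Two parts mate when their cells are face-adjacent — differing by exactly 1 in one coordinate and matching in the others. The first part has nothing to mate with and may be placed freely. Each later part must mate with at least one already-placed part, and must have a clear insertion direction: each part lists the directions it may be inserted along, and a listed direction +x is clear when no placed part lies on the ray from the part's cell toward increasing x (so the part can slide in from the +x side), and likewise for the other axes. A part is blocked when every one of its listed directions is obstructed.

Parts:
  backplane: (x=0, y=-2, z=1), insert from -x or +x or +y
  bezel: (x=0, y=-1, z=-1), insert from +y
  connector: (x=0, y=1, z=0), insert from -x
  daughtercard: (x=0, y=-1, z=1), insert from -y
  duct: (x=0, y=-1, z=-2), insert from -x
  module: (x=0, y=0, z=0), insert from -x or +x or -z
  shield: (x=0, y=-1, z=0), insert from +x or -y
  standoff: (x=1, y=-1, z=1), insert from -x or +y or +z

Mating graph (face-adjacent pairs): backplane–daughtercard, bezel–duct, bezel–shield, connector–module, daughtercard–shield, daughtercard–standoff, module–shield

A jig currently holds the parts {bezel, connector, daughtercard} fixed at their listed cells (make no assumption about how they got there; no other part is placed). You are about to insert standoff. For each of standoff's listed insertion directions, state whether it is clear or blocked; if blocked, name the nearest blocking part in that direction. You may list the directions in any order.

-x: nearest on ray is daughtercard@(0, -1, 1) ⇒ blocked
+y: ray from standoff(1, -1, 1) has no placed part ⇒ clear
+z: ray from standoff(1, -1, 1) has no placed part ⇒ clear

+y: clear; +z: clear; -x: blocked by daughtercard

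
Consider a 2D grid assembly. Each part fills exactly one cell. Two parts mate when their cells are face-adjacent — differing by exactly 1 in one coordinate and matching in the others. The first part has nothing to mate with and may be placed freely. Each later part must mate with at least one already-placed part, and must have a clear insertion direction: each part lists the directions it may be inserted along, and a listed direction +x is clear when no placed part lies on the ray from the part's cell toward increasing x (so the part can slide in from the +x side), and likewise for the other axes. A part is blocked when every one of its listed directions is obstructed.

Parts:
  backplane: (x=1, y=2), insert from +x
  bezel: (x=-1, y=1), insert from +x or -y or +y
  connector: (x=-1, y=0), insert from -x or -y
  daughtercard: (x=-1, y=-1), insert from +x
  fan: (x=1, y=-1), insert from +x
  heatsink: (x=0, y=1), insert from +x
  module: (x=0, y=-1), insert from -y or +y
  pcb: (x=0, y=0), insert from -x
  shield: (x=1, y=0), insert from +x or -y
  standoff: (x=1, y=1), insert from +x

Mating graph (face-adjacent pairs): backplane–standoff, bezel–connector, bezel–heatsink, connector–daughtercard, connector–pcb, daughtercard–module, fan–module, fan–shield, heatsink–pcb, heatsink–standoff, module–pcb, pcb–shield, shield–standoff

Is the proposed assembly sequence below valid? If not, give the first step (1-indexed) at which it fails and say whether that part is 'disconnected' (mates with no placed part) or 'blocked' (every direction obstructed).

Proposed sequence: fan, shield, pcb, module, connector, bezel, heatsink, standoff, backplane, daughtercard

1. fan@(1, -1) [+x clear] — {fan}
2. shield@(1, 0) [+x clear] — {fan, shield}
3. pcb@(0, 0) [-x clear] — {fan, pcb, shield}
4. module@(0, -1) [-y clear] — {fan, module, pcb, shield}
5. connector@(-1, 0) [-x clear] — {connector, fan, module, pcb, shield}
6. bezel@(-1, 1) [+x clear] — {bezel, connector, fan, module, pcb, shield}
7. heatsink@(0, 1) [+x clear] — {bezel, connector, fan, heatsink, module, pcb, shield}
8. standoff@(1, 1) [+x clear] — {bezel, connector, fan, heatsink, module, pcb, shield, standoff}
9. backplane@(1, 2) [+x clear] — {backplane, bezel, connector, fan, heatsink, module, pcb, shield, standoff}
10. daughtercard@(-1, -1) — +x all obstructed ⇒ blocked

Invalid at step 10 (blocked)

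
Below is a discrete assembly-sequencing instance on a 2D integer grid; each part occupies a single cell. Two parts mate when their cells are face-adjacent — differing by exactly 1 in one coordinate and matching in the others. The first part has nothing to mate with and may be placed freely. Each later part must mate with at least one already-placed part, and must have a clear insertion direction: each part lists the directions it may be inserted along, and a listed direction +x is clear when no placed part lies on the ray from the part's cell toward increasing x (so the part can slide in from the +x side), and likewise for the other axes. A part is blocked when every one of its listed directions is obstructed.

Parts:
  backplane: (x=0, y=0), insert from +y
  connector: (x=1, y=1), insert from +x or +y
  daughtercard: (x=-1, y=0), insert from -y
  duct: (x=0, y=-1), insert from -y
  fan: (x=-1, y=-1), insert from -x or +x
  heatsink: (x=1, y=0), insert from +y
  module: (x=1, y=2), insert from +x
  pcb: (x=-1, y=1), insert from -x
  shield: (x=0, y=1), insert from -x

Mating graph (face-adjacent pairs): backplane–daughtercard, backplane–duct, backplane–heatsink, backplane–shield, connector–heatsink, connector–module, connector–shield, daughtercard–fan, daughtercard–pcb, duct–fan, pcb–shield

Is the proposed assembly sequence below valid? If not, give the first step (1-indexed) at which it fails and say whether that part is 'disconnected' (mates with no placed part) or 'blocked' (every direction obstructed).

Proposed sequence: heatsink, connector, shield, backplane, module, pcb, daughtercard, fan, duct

1. heatsink@(1, 0) [+y clear] — {heatsink}
2. connector@(1, 1) [+x clear] — {connector, heatsink}
3. shield@(0, 1) [-x clear] — {connector, heatsink, shield}
4. backplane@(0, 0) — +y all obstructed ⇒ blocked

Invalid at step 4 (blocked)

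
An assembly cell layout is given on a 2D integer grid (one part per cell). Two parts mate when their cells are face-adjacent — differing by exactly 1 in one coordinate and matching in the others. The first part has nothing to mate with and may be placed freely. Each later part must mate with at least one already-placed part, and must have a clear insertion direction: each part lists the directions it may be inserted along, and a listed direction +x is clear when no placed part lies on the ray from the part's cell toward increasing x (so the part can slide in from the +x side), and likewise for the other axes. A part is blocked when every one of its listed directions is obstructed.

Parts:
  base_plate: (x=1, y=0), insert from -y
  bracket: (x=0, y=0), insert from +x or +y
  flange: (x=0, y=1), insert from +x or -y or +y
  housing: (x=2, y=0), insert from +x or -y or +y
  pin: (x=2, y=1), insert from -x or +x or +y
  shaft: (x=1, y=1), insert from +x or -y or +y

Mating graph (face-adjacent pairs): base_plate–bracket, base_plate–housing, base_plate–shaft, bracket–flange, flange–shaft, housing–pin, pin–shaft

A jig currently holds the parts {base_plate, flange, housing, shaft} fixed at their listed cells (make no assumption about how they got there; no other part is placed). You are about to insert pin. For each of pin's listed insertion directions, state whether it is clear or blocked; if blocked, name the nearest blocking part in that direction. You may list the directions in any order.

+x: clear; +y: clear; -x: blocked by shaft

-x: nearest on ray is shaft@(1, 1) ⇒ blocked
+x: ray from pin(2, 1) has no placed part ⇒ clear
+y: ray from pin(2, 1) has no placed part ⇒ clear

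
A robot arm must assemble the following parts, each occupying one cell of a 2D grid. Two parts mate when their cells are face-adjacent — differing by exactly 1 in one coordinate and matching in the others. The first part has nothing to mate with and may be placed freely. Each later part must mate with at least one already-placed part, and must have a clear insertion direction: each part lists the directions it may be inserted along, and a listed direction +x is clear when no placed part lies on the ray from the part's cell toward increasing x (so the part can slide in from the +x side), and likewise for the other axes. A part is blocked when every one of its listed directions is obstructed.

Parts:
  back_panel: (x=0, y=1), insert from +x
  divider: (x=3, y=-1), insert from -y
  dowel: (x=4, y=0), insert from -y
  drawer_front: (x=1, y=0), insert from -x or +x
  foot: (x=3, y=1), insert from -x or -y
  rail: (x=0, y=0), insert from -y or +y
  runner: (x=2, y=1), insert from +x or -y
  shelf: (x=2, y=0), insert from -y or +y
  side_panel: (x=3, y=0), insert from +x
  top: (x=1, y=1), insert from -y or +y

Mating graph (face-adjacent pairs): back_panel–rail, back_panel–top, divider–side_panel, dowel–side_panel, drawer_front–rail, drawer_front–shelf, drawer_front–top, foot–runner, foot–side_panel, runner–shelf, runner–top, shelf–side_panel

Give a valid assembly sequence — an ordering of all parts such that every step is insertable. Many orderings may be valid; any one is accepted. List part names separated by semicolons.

shelf; drawer_front; rail; back_panel; runner; foot; side_panel; divider; dowel; top

1. shelf@(2, 0) [-y clear] — {shelf}
2. drawer_front@(1, 0) [-x clear] — {drawer_front, shelf}
3. rail@(0, 0) [-y clear] — {drawer_front, rail, shelf}
4. back_panel@(0, 1) [+x clear] — {back_panel, drawer_front, rail, shelf}
5. runner@(2, 1) [+x clear] — {back_panel, drawer_front, rail, runner, shelf}
6. foot@(3, 1) [-y clear] — {back_panel, drawer_front, foot, rail, runner, shelf}
7. side_panel@(3, 0) [+x clear] — {back_panel, drawer_front, foot, rail, runner, shelf, side_panel}
8. divider@(3, -1) [-y clear] — {back_panel, divider, drawer_front, foot, rail, runner, shelf, side_panel}
9. dowel@(4, 0) [-y clear] — {back_panel, divider, dowel, drawer_front, foot, rail, runner, shelf, side_panel}
10. top@(1, 1) [+y clear] — {back_panel, divider, dowel, drawer_front, foot, rail, runner, shelf, side_panel, top}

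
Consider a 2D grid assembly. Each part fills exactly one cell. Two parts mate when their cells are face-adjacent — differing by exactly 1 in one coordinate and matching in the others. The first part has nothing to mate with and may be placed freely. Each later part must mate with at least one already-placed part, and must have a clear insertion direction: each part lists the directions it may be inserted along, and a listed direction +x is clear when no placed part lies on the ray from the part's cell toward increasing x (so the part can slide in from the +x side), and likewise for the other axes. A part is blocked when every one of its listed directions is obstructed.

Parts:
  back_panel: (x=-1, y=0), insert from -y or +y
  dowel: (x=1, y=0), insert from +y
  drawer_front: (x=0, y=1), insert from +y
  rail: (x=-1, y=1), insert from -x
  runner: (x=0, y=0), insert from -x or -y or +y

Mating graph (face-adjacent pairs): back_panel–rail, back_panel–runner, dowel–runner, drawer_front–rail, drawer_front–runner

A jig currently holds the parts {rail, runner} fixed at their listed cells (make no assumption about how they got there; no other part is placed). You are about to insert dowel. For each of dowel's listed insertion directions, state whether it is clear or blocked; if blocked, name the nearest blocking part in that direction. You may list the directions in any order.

+y: ray from dowel(1, 0) has no placed part ⇒ clear

+y: clear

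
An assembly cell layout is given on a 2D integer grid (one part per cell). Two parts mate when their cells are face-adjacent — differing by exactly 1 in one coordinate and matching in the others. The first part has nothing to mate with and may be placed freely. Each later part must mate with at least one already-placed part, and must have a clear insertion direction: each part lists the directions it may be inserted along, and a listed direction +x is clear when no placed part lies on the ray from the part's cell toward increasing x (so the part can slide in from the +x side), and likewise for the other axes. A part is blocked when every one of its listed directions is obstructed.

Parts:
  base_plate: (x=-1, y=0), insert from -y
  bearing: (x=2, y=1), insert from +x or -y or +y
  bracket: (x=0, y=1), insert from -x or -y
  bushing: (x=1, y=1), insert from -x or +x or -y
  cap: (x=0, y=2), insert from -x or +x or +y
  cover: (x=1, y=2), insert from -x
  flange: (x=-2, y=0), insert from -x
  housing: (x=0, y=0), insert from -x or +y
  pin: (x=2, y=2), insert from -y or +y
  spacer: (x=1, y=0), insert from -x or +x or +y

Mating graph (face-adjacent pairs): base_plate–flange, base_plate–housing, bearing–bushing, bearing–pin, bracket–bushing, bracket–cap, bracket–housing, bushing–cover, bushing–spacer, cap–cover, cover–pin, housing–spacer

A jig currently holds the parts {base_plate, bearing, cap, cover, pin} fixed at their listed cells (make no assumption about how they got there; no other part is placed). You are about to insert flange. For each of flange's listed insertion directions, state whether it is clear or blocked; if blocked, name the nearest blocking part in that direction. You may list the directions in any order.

-x: clear

-x: ray from flange(-2, 0) has no placed part ⇒ clear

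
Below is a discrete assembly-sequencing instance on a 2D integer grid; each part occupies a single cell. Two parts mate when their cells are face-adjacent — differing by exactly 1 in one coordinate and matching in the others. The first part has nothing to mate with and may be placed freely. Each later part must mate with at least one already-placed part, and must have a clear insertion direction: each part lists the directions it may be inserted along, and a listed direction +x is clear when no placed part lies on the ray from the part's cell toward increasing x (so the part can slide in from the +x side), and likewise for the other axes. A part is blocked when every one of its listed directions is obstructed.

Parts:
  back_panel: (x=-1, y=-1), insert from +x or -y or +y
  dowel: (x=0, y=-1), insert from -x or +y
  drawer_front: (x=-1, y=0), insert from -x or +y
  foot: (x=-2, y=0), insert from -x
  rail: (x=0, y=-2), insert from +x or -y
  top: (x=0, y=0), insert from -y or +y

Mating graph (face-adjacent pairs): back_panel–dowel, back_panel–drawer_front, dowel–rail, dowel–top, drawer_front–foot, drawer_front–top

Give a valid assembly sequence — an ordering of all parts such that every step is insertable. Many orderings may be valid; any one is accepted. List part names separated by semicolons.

drawer_front; back_panel; foot; dowel; rail; top

1. drawer_front@(-1, 0) [-x clear] — {drawer_front}
2. back_panel@(-1, -1) [+x clear] — {back_panel, drawer_front}
3. foot@(-2, 0) [-x clear] — {back_panel, drawer_front, foot}
4. dowel@(0, -1) [+y clear] — {back_panel, dowel, drawer_front, foot}
5. rail@(0, -2) [+x clear] — {back_panel, dowel, drawer_front, foot, rail}
6. top@(0, 0) [+y clear] — {back_panel, dowel, drawer_front, foot, rail, top}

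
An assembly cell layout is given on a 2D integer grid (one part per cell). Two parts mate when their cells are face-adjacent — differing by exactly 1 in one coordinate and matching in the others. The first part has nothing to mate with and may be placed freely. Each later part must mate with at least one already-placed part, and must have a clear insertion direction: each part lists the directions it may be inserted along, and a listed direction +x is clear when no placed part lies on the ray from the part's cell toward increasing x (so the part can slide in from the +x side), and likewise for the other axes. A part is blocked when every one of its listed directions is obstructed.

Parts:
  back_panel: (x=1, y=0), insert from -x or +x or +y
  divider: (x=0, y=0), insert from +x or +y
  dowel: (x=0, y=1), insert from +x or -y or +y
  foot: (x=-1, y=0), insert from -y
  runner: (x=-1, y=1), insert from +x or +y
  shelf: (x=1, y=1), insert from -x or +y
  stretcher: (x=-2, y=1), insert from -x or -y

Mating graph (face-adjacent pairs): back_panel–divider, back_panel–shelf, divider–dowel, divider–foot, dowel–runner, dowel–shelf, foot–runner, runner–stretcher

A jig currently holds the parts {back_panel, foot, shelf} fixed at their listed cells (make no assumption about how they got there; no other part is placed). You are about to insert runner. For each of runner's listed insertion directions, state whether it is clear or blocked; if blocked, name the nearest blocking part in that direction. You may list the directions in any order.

+x: blocked by shelf; +y: clear

+x: nearest on ray is shelf@(1, 1) ⇒ blocked
+y: ray from runner(-1, 1) has no placed part ⇒ clear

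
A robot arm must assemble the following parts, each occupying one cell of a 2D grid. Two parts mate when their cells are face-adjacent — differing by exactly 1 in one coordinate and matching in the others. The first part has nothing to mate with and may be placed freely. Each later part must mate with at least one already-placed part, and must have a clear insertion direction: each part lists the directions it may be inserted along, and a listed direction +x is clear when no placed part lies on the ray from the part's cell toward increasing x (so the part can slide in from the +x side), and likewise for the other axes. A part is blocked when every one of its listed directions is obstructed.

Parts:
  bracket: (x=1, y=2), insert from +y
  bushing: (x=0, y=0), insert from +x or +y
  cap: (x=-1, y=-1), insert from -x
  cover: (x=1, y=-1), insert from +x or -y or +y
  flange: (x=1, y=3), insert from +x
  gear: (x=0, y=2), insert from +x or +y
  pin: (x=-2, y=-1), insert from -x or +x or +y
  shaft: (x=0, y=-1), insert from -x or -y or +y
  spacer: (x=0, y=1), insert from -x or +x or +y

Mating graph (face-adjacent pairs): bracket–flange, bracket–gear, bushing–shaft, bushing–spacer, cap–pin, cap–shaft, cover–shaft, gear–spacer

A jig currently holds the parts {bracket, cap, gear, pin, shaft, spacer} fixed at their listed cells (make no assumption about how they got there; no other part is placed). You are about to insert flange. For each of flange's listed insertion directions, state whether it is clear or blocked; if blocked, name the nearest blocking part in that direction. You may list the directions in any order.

+x: clear

+x: ray from flange(1, 3) has no placed part ⇒ clear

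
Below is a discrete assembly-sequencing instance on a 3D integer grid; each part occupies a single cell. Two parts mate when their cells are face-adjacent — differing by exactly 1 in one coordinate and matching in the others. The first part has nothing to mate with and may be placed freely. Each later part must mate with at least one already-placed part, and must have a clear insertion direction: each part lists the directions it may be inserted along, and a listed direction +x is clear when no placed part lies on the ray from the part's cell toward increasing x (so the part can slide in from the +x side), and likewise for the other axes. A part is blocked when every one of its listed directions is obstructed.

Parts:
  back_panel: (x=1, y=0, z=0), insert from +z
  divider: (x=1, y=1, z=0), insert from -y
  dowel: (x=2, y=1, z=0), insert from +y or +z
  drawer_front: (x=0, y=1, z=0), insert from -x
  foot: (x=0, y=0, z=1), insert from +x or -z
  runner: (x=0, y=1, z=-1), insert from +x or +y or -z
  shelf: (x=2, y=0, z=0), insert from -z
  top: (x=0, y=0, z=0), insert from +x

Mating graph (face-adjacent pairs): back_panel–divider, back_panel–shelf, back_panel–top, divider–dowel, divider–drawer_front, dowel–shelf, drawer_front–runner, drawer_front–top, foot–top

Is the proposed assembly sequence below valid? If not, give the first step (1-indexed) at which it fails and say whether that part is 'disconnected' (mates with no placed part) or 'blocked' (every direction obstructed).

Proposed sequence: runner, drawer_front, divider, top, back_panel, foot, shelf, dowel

Valid

1. runner@(0, 1, -1) [+x clear] — {runner}
2. drawer_front@(0, 1, 0) [-x clear] — {drawer_front, runner}
3. divider@(1, 1, 0) [-y clear] — {divider, drawer_front, runner}
4. top@(0, 0, 0) [+x clear] — {divider, drawer_front, runner, top}
5. back_panel@(1, 0, 0) [+z clear] — {back_panel, divider, drawer_front, runner, top}
6. foot@(0, 0, 1) [+x clear] — {back_panel, divider, drawer_front, foot, runner, top}
7. shelf@(2, 0, 0) [-z clear] — {back_panel, divider, drawer_front, foot, runner, shelf, top}
8. dowel@(2, 1, 0) [+y clear] — {back_panel, divider, dowel, drawer_front, foot, runner, shelf, top}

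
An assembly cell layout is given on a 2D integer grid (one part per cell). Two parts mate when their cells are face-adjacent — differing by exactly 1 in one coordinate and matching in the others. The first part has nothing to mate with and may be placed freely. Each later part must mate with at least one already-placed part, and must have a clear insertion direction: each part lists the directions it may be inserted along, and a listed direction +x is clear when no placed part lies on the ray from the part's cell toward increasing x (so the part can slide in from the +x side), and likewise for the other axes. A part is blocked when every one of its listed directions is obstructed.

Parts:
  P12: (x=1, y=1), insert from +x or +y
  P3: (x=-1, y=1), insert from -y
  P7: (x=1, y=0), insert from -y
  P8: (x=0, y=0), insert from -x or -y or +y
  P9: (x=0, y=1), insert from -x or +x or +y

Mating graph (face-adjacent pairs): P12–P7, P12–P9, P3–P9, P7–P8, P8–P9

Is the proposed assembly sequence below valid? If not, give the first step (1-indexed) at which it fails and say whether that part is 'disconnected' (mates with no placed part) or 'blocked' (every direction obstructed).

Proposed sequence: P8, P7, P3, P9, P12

1. P8@(0, 0) [-x clear] — {P8}
2. P7@(1, 0) [-y clear] — {P7, P8}
3. P3@(-1, 1) — no placed neighbour ⇒ disconnected

Invalid at step 3 (disconnected)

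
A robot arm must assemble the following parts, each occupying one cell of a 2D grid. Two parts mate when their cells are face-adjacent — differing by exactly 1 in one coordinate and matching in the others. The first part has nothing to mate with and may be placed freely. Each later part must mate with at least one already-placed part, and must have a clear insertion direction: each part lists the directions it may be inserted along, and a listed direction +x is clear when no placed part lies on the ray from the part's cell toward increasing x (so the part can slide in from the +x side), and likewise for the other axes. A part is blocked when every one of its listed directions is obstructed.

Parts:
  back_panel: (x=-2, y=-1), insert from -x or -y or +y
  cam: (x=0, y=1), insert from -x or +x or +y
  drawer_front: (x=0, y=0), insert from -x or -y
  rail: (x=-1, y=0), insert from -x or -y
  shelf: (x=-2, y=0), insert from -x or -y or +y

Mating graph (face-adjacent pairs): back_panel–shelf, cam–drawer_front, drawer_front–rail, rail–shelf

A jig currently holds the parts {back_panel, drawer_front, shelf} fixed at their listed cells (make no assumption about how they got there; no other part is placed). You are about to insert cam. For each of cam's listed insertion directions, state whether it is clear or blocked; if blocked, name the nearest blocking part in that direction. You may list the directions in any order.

-x: ray from cam(0, 1) has no placed part ⇒ clear
+x: ray from cam(0, 1) has no placed part ⇒ clear
+y: ray from cam(0, 1) has no placed part ⇒ clear

+x: clear; +y: clear; -x: clear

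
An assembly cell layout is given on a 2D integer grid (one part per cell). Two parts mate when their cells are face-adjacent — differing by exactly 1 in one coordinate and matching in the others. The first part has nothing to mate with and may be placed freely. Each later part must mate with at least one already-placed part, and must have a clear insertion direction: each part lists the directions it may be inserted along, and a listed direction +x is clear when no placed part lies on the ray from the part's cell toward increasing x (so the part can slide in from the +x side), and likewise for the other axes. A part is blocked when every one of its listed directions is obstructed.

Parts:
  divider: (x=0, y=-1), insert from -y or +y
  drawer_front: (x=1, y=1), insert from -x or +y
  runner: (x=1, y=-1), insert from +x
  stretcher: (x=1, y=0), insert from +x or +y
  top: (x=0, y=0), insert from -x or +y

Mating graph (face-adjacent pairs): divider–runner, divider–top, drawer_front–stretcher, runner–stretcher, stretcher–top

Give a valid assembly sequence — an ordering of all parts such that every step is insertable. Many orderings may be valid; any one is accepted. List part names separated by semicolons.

1. drawer_front@(1, 1) [-x clear] — {drawer_front}
2. stretcher@(1, 0) [+x clear] — {drawer_front, stretcher}
3. top@(0, 0) [-x clear] — {drawer_front, stretcher, top}
4. divider@(0, -1) [-y clear] — {divider, drawer_front, stretcher, top}
5. runner@(1, -1) [+x clear] — {divider, drawer_front, runner, stretcher, top}

drawer_front; stretcher; top; divider; runner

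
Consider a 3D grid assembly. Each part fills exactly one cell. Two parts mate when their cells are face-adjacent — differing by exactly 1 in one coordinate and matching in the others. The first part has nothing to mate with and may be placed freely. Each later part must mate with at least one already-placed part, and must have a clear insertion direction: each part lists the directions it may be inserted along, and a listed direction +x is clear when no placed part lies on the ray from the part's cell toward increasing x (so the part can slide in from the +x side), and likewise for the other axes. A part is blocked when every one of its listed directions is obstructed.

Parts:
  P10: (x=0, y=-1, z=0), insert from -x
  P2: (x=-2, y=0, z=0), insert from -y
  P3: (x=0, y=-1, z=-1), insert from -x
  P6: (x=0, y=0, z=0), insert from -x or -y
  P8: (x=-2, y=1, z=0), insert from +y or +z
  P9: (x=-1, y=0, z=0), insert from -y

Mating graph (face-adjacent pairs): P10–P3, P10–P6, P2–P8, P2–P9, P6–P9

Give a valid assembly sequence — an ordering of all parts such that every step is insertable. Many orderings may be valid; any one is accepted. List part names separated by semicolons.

1. P9@(-1, 0, 0) [-y clear] — {P9}
2. P2@(-2, 0, 0) [-y clear] — {P2, P9}
3. P8@(-2, 1, 0) [+y clear] — {P2, P8, P9}
4. P6@(0, 0, 0) [-y clear] — {P2, P6, P8, P9}
5. P10@(0, -1, 0) [-x clear] — {P10, P2, P6, P8, P9}
6. P3@(0, -1, -1) [-x clear] — {P10, P2, P3, P6, P8, P9}

P9; P2; P8; P6; P10; P3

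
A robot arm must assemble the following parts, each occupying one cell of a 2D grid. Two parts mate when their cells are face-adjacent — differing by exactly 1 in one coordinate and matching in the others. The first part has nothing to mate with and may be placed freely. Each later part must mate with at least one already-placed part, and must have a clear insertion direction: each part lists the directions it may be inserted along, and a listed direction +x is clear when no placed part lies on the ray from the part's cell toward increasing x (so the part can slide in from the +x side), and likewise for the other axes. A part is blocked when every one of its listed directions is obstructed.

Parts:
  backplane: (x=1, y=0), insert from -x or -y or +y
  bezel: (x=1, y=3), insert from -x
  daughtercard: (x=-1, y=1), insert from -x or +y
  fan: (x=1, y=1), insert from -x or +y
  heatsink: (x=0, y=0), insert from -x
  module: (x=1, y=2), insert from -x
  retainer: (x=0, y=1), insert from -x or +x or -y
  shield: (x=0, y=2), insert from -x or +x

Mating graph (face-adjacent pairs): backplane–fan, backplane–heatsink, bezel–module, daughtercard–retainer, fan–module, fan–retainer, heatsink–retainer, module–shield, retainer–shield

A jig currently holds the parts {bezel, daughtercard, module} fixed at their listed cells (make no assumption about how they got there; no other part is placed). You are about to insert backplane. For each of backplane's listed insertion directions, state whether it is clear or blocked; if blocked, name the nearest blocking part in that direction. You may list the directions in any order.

+y: blocked by module; -x: clear; -y: clear

-x: ray from backplane(1, 0) has no placed part ⇒ clear
-y: ray from backplane(1, 0) has no placed part ⇒ clear
+y: nearest on ray is module@(1, 2) ⇒ blocked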